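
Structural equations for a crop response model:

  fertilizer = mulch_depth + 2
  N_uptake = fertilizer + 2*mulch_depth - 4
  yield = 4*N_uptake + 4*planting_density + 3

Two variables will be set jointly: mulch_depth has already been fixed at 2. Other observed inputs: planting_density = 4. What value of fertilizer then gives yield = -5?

With mulch_depth held at 2:
Intervening on fertilizer fixes its value directly, overriding its dependence on mulch_depth.
Substituting into the N_uptake equation gives N_uptake = fertilizer.
Substituting into the yield equation gives yield = 4*fertilizer + 19.
Solve 4*fertilizer + 19 = -5: fertilizer = (-5 - 19) / 4 = -6.

fertilizer = -6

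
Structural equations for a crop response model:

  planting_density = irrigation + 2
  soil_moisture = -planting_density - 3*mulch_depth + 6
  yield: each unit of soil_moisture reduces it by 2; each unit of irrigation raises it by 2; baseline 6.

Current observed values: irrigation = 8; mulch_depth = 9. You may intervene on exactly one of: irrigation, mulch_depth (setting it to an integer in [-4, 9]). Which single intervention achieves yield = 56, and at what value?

set irrigation = 1

Intervening on irrigation: with other inputs at their observed values, yield = 4*irrigation + 52. Solving for 56 gives irrigation = 1, within [-4, 9].
Intervening on mulch_depth: yield = 6*mulch_depth + 30. Reaching 56 requires mulch_depth = 13/3, not an integer.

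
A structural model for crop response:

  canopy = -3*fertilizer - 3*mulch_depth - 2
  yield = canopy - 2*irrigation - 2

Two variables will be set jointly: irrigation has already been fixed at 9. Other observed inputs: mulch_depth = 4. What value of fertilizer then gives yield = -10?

fertilizer = -8

With irrigation held at 9:
Substituting into the canopy equation gives canopy = -3*fertilizer - 14.
yield becomes -3*fertilizer - 34.
Solve -3*fertilizer - 34 = -10: fertilizer = (-10 + 34) / -3 = -8.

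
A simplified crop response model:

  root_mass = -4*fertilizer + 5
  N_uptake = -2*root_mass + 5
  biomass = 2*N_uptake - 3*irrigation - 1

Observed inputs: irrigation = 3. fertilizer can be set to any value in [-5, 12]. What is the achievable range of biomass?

-100 to 172

Substituting into the N_uptake equation gives N_uptake = 8*fertilizer - 5.
This gives biomass = 16*fertilizer - 20.
Linear in fertilizer, so extremes are at the endpoints: fertilizer = -5 gives biomass = -100; fertilizer = 12 gives biomass = 172.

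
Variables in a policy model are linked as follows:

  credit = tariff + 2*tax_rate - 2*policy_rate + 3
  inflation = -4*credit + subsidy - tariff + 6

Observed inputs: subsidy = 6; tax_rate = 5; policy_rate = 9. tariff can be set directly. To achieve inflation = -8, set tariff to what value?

tariff = 8

Substituting into the credit equation gives credit = tariff - 5.
Substituting into the inflation equation gives inflation = -5*tariff + 32.
Solve -5*tariff + 32 = -8: tariff = (-8 - 32) / -5 = 8.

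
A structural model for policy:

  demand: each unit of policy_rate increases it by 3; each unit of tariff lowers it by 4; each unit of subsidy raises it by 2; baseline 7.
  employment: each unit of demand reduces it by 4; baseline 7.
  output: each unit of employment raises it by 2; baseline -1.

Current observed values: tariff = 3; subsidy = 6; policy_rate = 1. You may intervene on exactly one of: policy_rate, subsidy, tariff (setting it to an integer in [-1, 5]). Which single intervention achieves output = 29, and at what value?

Intervening on policy_rate: output = -24*policy_rate - 43. Reaching 29 requires policy_rate = -3, outside [-1, 5].
Intervening on subsidy: with other inputs at their observed values, output = -16*subsidy + 29. Solving for 29 gives subsidy = 0, within [-1, 5].
Intervening on tariff: output = 32*tariff - 163. Reaching 29 requires tariff = 6, outside [-1, 5].

set subsidy = 0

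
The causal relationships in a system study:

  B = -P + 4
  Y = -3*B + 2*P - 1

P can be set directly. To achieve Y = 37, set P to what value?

P = 10

Substituting into the Y equation gives Y = 5*P - 13.
Solve 5*P - 13 = 37: P = (37 + 13) / 5 = 10.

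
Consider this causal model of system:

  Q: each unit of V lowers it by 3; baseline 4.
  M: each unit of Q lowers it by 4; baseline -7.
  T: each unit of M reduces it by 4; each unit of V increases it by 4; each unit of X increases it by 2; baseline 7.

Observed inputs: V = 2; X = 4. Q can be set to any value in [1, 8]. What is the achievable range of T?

Intervening on Q fixes its value directly, overriding its dependence on V.
Substituting into the T equation gives T = 16*Q + 51.
Linear in Q, so extremes are at the endpoints: Q = 1 gives T = 67; Q = 8 gives T = 179.

67 to 179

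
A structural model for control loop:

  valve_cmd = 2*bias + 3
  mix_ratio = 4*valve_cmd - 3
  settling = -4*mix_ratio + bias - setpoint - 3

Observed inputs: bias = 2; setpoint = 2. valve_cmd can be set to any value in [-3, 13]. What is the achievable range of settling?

-199 to 57

Intervening on valve_cmd fixes its value directly, overriding its dependence on bias.
Substituting into the settling equation gives settling = -16*valve_cmd + 9.
Linear in valve_cmd, so extremes are at the endpoints: valve_cmd = -3 gives settling = 57; valve_cmd = 13 gives settling = -199.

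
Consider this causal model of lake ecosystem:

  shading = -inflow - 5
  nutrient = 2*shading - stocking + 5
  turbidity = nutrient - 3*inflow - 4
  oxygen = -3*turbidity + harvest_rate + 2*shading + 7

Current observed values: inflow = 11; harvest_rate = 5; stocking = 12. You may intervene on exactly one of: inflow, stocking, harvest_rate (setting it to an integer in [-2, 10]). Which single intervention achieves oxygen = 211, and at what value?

Intervening on inflow: oxygen = 13*inflow + 65. Reaching 211 requires inflow = 146/13, not an integer.
Intervening on stocking: oxygen = 3*stocking + 172. Reaching 211 requires stocking = 13, outside [-2, 10].
Intervening on harvest_rate: with other inputs at their observed values, oxygen = harvest_rate + 203. Solving for 211 gives harvest_rate = 8, within [-2, 10].

set harvest_rate = 8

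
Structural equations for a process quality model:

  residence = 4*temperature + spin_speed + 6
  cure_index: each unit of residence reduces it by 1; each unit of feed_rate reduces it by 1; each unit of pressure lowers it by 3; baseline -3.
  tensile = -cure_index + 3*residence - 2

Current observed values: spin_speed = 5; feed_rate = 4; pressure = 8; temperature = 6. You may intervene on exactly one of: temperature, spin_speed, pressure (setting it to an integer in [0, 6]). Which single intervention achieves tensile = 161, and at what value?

Intervening on temperature: tensile = 16*temperature + 73. Reaching 161 requires temperature = 11/2, not an integer.
Intervening on spin_speed: with other inputs at their observed values, tensile = 4*spin_speed + 149. Solving for 161 gives spin_speed = 3, within [0, 6].
Intervening on pressure: tensile = 3*pressure + 145. Reaching 161 requires pressure = 16/3, not an integer.

set spin_speed = 3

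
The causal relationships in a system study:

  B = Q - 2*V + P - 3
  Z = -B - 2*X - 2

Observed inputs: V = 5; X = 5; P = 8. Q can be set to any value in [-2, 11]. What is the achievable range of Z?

Substituting into the B equation gives B = Q - 5.
So Z = -Q - 7.
Linear in Q, so extremes are at the endpoints: Q = -2 gives Z = -5; Q = 11 gives Z = -18.

-18 to -5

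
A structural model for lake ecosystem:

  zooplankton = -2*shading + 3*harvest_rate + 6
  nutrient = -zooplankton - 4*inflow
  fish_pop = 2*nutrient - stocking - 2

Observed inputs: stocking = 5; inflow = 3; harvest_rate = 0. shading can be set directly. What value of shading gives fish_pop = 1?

shading = 11

Substituting into the zooplankton equation gives zooplankton = -2*shading + 6.
nutrient becomes 2*shading - 18.
fish_pop becomes 4*shading - 43.
Solve 4*shading - 43 = 1: shading = (1 + 43) / 4 = 11.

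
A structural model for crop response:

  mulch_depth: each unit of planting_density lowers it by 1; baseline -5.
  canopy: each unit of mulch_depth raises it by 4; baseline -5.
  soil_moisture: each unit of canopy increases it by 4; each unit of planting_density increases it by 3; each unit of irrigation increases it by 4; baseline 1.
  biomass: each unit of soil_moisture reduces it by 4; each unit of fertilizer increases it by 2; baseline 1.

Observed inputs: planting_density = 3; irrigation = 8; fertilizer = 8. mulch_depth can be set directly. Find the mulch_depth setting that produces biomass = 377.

Intervening on mulch_depth fixes its value directly, overriding its dependence on planting_density.
Substituting into the soil_moisture equation gives soil_moisture = 16*mulch_depth + 22.
Substituting into the biomass equation gives biomass = -64*mulch_depth - 71.
Solve -64*mulch_depth - 71 = 377: mulch_depth = (377 + 71) / -64 = -7.

mulch_depth = -7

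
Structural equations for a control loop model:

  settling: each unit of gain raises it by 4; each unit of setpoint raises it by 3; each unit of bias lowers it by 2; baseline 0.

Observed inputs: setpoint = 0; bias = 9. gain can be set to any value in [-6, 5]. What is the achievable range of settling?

Substituting into the settling equation gives settling = 4*gain - 18.
Linear in gain, so extremes are at the endpoints: gain = -6 gives settling = -42; gain = 5 gives settling = 2.

-42 to 2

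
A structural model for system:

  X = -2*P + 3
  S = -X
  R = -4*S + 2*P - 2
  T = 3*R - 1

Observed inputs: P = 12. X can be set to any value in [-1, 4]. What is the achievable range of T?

Intervening on X fixes its value directly, overriding its dependence on P.
Substituting into the R equation gives R = 4*X + 22.
Substituting into the T equation gives T = 12*X + 65.
Linear in X, so extremes are at the endpoints: X = -1 gives T = 53; X = 4 gives T = 113.

53 to 113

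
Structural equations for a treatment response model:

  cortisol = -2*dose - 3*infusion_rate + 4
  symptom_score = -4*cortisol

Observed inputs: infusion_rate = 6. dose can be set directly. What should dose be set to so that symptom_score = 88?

dose = 4

Substituting into the cortisol equation gives cortisol = -2*dose - 14.
symptom_score becomes 8*dose + 56.
Solve 8*dose + 56 = 88: dose = (88 - 56) / 8 = 4.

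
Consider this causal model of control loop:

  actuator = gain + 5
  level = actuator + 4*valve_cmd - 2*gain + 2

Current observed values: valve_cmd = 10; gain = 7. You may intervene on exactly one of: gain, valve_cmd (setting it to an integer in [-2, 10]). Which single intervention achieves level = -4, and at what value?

set valve_cmd = -1

Intervening on gain: level = -gain + 47. Reaching -4 requires gain = 51, outside [-2, 10].
Intervening on valve_cmd: with other inputs at their observed values, level = 4*valve_cmd. Solving for -4 gives valve_cmd = -1, within [-2, 10].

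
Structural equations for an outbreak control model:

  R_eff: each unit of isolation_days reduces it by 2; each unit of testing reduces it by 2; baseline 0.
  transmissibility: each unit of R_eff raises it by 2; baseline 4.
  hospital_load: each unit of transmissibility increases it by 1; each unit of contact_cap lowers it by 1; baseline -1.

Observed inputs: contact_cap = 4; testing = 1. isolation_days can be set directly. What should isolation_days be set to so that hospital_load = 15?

isolation_days = -5

Substituting into the R_eff equation gives R_eff = -2*isolation_days - 2.
Substituting into the transmissibility equation gives transmissibility = -4*isolation_days.
This gives hospital_load = -4*isolation_days - 5.
Solve -4*isolation_days - 5 = 15: isolation_days = (15 + 5) / -4 = -5.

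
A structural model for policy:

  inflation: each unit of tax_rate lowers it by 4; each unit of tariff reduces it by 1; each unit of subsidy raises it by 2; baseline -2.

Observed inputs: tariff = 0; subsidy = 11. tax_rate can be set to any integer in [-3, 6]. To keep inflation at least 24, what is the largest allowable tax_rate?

Substituting into the inflation equation gives inflation = -4*tax_rate + 20.
Require -4*tax_rate + 20 ≥ 24, so tax_rate ≤ -1.
The largest integer in [-3, 6] satisfying this is -1.

tax_rate = -1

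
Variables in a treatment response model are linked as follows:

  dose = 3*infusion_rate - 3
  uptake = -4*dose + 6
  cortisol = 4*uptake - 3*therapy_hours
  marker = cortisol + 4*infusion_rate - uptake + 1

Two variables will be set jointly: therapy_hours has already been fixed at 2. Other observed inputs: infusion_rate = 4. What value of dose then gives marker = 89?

dose = -5

With therapy_hours held at 2:
Intervening on dose fixes its value directly, overriding its dependence on infusion_rate.
Substituting into the cortisol equation gives cortisol = -16*dose + 18.
Substituting into the marker equation gives marker = -12*dose + 29.
Solve -12*dose + 29 = 89: dose = (89 - 29) / -12 = -5.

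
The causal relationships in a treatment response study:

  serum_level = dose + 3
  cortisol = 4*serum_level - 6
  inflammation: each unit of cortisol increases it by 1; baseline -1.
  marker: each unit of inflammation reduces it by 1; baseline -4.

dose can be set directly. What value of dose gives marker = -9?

dose = 0

Substituting into the cortisol equation gives cortisol = 4*dose + 6.
inflammation becomes 4*dose + 5.
Substituting into the marker equation gives marker = -4*dose - 9.
Solve -4*dose - 9 = -9: dose = (-9 + 9) / -4 = 0.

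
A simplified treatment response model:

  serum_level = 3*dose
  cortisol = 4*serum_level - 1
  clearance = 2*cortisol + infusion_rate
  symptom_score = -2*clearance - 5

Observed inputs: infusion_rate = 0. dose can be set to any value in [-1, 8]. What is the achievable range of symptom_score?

Substituting into the cortisol equation gives cortisol = 12*dose - 1.
clearance becomes 24*dose - 2.
This gives symptom_score = -48*dose - 1.
Linear in dose, so extremes are at the endpoints: dose = -1 gives symptom_score = 47; dose = 8 gives symptom_score = -385.

-385 to 47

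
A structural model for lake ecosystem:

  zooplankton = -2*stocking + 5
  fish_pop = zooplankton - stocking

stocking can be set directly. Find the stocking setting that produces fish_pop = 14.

stocking = -3

Substituting into the fish_pop equation gives fish_pop = -3*stocking + 5.
Solve -3*stocking + 5 = 14: stocking = (14 - 5) / -3 = -3.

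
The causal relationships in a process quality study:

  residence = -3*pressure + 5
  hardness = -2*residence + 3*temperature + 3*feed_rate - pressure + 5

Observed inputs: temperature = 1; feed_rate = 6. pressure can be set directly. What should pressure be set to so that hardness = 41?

Substituting into the hardness equation gives hardness = 5*pressure + 16.
Solve 5*pressure + 16 = 41: pressure = (41 - 16) / 5 = 5.

pressure = 5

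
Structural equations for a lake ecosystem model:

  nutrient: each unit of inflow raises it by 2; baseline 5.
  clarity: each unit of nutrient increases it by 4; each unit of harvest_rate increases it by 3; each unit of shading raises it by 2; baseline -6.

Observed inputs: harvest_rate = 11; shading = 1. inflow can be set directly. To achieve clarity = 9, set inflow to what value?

inflow = -5

Substituting into the clarity equation gives clarity = 8*inflow + 49.
Solve 8*inflow + 49 = 9: inflow = (9 - 49) / 8 = -5.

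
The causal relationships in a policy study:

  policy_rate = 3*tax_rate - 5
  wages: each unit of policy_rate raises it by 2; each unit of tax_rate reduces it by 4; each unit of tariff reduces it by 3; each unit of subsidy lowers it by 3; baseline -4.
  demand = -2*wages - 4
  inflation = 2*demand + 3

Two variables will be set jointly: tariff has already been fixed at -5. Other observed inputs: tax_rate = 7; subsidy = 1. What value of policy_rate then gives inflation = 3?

With tariff held at -5:
Intervening on policy_rate fixes its value directly, overriding its dependence on tax_rate.
Substituting into the wages equation gives wages = 2*policy_rate - 20.
So demand = -4*policy_rate + 36.
So inflation = -8*policy_rate + 75.
Solve -8*policy_rate + 75 = 3: policy_rate = (3 - 75) / -8 = 9.

policy_rate = 9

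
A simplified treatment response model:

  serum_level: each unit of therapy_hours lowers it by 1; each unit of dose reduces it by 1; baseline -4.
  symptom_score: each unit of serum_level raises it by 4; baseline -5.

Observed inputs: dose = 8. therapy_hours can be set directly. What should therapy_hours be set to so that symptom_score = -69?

therapy_hours = 4

Substituting into the serum_level equation gives serum_level = -therapy_hours - 12.
So symptom_score = -4*therapy_hours - 53.
Solve -4*therapy_hours - 53 = -69: therapy_hours = (-69 + 53) / -4 = 4.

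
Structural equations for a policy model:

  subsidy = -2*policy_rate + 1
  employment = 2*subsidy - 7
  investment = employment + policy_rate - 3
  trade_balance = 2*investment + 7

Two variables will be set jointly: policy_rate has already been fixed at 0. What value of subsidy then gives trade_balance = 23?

subsidy = 9

With policy_rate held at 0:
Intervening on subsidy fixes its value directly, overriding its dependence on policy_rate.
Substituting into the investment equation gives investment = 2*subsidy - 10.
Substituting into the trade_balance equation gives trade_balance = 4*subsidy - 13.
Solve 4*subsidy - 13 = 23: subsidy = (23 + 13) / 4 = 9.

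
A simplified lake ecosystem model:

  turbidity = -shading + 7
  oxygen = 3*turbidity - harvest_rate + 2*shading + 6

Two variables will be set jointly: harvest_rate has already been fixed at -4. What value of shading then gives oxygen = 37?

shading = -6

With harvest_rate held at -4:
Substituting into the oxygen equation gives oxygen = -shading + 31.
Solve -shading + 31 = 37: shading = (37 - 31) / -1 = -6.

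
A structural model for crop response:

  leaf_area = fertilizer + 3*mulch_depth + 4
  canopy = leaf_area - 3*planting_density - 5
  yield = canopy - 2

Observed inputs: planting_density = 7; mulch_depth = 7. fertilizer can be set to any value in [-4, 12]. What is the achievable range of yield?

Substituting into the leaf_area equation gives leaf_area = fertilizer + 25.
canopy becomes fertilizer - 1.
Substituting into the yield equation gives yield = fertilizer - 3.
Linear in fertilizer, so extremes are at the endpoints: fertilizer = -4 gives yield = -7; fertilizer = 12 gives yield = 9.

-7 to 9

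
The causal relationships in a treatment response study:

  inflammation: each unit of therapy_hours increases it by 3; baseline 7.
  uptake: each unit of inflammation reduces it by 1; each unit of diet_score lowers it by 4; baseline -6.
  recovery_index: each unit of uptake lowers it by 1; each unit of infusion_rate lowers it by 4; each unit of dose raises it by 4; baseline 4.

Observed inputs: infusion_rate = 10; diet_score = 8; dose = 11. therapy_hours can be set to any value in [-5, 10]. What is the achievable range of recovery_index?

38 to 83

Substituting into the uptake equation gives uptake = -3*therapy_hours - 45.
This gives recovery_index = 3*therapy_hours + 53.
Linear in therapy_hours, so extremes are at the endpoints: therapy_hours = -5 gives recovery_index = 38; therapy_hours = 10 gives recovery_index = 83.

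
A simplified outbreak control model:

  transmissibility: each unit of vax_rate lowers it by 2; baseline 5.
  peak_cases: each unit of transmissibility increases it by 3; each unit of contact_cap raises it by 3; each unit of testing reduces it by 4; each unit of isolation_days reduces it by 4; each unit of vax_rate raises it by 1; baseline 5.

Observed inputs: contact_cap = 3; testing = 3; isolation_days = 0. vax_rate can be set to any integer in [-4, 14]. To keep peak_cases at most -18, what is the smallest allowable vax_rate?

Substituting into the peak_cases equation gives peak_cases = -5*vax_rate + 17.
Require -5*vax_rate + 17 ≤ -18, so vax_rate ≥ 7.
The smallest integer in [-4, 14] satisfying this is 7.

vax_rate = 7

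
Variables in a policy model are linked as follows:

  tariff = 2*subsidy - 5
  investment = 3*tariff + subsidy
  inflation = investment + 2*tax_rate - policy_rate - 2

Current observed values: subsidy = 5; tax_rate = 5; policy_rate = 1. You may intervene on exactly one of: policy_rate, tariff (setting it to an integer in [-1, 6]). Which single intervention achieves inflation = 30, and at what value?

set tariff = 6

Intervening on policy_rate: inflation = -policy_rate + 28. Reaching 30 requires policy_rate = -2, outside [-1, 6].
Intervening on tariff: with other inputs at their observed values, inflation = 3*tariff + 12. Solving for 30 gives tariff = 6, within [-1, 6].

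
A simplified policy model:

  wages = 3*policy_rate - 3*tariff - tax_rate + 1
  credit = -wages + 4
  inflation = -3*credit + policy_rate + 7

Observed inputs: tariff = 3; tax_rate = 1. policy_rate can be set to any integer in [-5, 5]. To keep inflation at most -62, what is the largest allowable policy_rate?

policy_rate = -3

Substituting into the wages equation gives wages = 3*policy_rate - 9.
Substituting into the credit equation gives credit = -3*policy_rate + 13.
This gives inflation = 10*policy_rate - 32.
Require 10*policy_rate - 32 ≤ -62, so policy_rate ≤ -3.
The largest integer in [-5, 5] satisfying this is -3.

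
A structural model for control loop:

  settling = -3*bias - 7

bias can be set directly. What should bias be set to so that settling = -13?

Solve -3*bias - 7 = -13: bias = (-13 + 7) / -3 = 2.

bias = 2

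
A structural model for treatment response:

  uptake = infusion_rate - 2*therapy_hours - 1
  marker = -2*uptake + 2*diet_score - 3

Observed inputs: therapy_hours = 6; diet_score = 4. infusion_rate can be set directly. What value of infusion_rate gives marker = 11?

infusion_rate = 10

Substituting into the uptake equation gives uptake = infusion_rate - 13.
Substituting into the marker equation gives marker = -2*infusion_rate + 31.
Solve -2*infusion_rate + 31 = 11: infusion_rate = (11 - 31) / -2 = 10.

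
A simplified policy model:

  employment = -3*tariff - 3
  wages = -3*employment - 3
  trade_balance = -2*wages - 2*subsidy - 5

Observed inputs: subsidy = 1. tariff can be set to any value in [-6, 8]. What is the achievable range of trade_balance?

Substituting into the wages equation gives wages = 9*tariff + 6.
Substituting into the trade_balance equation gives trade_balance = -18*tariff - 19.
Linear in tariff, so extremes are at the endpoints: tariff = -6 gives trade_balance = 89; tariff = 8 gives trade_balance = -163.

-163 to 89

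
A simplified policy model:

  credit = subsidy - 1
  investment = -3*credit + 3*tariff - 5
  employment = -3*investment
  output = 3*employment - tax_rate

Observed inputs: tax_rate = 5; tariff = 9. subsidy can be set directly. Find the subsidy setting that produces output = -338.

subsidy = -4

Substituting into the investment equation gives investment = -3*subsidy + 25.
Substituting into the employment equation gives employment = 9*subsidy - 75.
output becomes 27*subsidy - 230.
Solve 27*subsidy - 230 = -338: subsidy = (-338 + 230) / 27 = -4.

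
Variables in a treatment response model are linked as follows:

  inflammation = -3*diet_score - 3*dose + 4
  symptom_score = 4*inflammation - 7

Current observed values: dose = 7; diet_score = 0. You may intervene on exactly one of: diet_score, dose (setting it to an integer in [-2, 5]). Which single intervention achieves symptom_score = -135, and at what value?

set diet_score = 5

Intervening on diet_score: with other inputs at their observed values, symptom_score = -12*diet_score - 75. Solving for -135 gives diet_score = 5, within [-2, 5].
Intervening on dose: symptom_score = -12*dose + 9. Reaching -135 requires dose = 12, outside [-2, 5].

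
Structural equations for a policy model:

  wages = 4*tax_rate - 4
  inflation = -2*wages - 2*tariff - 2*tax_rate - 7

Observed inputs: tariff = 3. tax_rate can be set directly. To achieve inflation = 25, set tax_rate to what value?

tax_rate = -3

Substituting into the inflation equation gives inflation = -10*tax_rate - 5.
Solve -10*tax_rate - 5 = 25: tax_rate = (25 + 5) / -10 = -3.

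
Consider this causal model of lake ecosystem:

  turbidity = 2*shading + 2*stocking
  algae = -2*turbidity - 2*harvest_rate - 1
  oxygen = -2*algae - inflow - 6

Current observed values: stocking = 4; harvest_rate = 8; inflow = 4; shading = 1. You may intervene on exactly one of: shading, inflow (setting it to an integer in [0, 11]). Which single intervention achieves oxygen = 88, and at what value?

Intervening on shading: with other inputs at their observed values, oxygen = 8*shading + 56. Solving for 88 gives shading = 4, within [0, 11].
Intervening on inflow: oxygen = -inflow + 68. Reaching 88 requires inflow = -20, outside [0, 11].

set shading = 4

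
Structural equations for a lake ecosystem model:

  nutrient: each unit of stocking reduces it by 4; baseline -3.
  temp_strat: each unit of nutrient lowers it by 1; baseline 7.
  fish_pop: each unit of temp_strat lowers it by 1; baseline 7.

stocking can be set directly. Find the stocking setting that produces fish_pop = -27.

stocking = 6

Substituting into the temp_strat equation gives temp_strat = 4*stocking + 10.
Substituting into the fish_pop equation gives fish_pop = -4*stocking - 3.
Solve -4*stocking - 3 = -27: stocking = (-27 + 3) / -4 = 6.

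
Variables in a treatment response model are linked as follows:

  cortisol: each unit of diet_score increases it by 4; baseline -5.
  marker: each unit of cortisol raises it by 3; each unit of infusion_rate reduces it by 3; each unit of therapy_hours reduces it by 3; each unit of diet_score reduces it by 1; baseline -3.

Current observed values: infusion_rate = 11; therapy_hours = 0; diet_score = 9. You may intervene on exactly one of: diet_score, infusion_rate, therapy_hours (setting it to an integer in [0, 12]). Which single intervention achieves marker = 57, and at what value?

Intervening on diet_score: marker = 11*diet_score - 51. Reaching 57 requires diet_score = 108/11, not an integer.
Intervening on infusion_rate: with other inputs at their observed values, marker = -3*infusion_rate + 81. Solving for 57 gives infusion_rate = 8, within [0, 12].
Intervening on therapy_hours: marker = -3*therapy_hours + 48. Reaching 57 requires therapy_hours = -3, outside [0, 12].

set infusion_rate = 8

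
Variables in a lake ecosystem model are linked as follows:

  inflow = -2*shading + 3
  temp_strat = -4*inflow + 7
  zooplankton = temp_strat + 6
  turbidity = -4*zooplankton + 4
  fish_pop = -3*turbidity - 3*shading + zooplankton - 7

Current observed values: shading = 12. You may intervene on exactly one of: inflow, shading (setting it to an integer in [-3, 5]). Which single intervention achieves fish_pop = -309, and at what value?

set shading = -3

Intervening on inflow: fish_pop = -52*inflow + 114. Reaching -309 requires inflow = 423/52, not an integer.
Intervening on shading: with other inputs at their observed values, fish_pop = 101*shading - 6. Solving for -309 gives shading = -3, within [-3, 5].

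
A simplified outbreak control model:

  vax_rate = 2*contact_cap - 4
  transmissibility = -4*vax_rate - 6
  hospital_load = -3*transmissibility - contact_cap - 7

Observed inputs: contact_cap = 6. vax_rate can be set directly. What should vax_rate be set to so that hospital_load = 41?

Intervening on vax_rate fixes its value directly, overriding its dependence on contact_cap.
Substituting into the hospital_load equation gives hospital_load = 12*vax_rate + 5.
Solve 12*vax_rate + 5 = 41: vax_rate = (41 - 5) / 12 = 3.

vax_rate = 3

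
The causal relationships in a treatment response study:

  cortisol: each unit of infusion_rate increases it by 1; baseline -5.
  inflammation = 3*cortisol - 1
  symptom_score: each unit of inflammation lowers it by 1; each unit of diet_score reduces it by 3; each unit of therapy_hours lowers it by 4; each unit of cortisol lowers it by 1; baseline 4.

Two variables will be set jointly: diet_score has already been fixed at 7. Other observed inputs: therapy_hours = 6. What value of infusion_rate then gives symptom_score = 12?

infusion_rate = -8

With diet_score held at 7:
Substituting into the inflammation equation gives inflammation = 3*infusion_rate - 16.
Substituting into the symptom_score equation gives symptom_score = -4*infusion_rate - 20.
Solve -4*infusion_rate - 20 = 12: infusion_rate = (12 + 20) / -4 = -8.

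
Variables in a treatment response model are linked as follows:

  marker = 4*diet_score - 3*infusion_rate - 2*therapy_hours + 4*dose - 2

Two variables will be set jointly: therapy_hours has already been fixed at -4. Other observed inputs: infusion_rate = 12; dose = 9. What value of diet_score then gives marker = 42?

With therapy_hours held at -4:
Substituting into the marker equation gives marker = 4*diet_score + 6.
Solve 4*diet_score + 6 = 42: diet_score = (42 - 6) / 4 = 9.

diet_score = 9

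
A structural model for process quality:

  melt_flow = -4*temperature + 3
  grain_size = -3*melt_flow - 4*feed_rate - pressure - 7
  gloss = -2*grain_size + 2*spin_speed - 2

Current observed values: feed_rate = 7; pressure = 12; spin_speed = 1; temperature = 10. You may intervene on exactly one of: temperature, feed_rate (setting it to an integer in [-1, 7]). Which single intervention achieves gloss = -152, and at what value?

set feed_rate = 4

Intervening on temperature: gloss = -24*temperature + 112. Reaching -152 requires temperature = 11, outside [-1, 7].
Intervening on feed_rate: with other inputs at their observed values, gloss = 8*feed_rate - 184. Solving for -152 gives feed_rate = 4, within [-1, 7].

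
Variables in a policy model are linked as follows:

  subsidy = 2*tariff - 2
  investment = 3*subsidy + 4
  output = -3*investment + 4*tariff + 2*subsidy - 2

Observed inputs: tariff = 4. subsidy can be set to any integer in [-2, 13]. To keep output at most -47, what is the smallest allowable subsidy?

Intervening on subsidy fixes its value directly, overriding its dependence on tariff.
Substituting into the output equation gives output = -7*subsidy + 2.
Require -7*subsidy + 2 ≤ -47, so subsidy ≥ 7.
The smallest integer in [-2, 13] satisfying this is 7.

subsidy = 7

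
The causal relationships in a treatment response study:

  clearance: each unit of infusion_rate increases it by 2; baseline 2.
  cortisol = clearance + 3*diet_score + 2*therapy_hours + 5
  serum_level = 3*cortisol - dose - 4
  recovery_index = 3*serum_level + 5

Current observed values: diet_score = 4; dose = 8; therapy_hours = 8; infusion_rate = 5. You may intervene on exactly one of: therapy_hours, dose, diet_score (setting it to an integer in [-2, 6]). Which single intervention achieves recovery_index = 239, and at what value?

Intervening on therapy_hours: recovery_index = 18*therapy_hours + 230. Reaching 239 requires therapy_hours = 1/2, not an integer.
Intervening on dose: recovery_index = -3*dose + 398. Reaching 239 requires dose = 53, outside [-2, 6].
Intervening on diet_score: with other inputs at their observed values, recovery_index = 27*diet_score + 266. Solving for 239 gives diet_score = -1, within [-2, 6].

set diet_score = -1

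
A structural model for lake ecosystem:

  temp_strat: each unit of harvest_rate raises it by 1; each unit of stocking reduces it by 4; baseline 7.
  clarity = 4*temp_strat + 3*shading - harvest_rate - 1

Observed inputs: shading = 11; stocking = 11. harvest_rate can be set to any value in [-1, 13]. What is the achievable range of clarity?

-119 to -77

Substituting into the temp_strat equation gives temp_strat = harvest_rate - 37.
This gives clarity = 3*harvest_rate - 116.
Linear in harvest_rate, so extremes are at the endpoints: harvest_rate = -1 gives clarity = -119; harvest_rate = 13 gives clarity = -77.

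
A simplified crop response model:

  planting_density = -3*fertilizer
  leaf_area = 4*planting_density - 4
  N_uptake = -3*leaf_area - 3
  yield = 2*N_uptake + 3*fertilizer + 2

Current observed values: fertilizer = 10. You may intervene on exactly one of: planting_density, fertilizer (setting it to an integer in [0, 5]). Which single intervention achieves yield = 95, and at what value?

set fertilizer = 1

Intervening on planting_density: yield = -24*planting_density + 50. Reaching 95 requires planting_density = -15/8, not an integer.
Intervening on fertilizer: with other inputs at their observed values, yield = 75*fertilizer + 20. Solving for 95 gives fertilizer = 1, within [0, 5].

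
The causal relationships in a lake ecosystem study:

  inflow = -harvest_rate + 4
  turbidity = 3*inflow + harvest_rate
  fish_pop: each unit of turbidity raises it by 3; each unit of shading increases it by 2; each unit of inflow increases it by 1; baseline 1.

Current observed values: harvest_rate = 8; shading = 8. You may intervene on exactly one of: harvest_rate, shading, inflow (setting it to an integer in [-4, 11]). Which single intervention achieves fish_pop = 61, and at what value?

set inflow = 2

Intervening on harvest_rate: fish_pop = -7*harvest_rate + 57. Reaching 61 requires harvest_rate = -4/7, not an integer.
Intervening on shading: fish_pop = 2*shading - 15. Reaching 61 requires shading = 38, outside [-4, 11].
Intervening on inflow: with other inputs at their observed values, fish_pop = 10*inflow + 41. Solving for 61 gives inflow = 2, within [-4, 11].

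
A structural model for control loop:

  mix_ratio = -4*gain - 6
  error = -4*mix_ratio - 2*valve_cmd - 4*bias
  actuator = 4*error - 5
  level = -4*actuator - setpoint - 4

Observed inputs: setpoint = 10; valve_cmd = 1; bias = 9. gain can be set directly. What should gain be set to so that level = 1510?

gain = -5

Substituting into the error equation gives error = 16*gain - 14.
Substituting into the actuator equation gives actuator = 64*gain - 61.
Substituting into the level equation gives level = -256*gain + 230.
Solve -256*gain + 230 = 1510: gain = (1510 - 230) / -256 = -5.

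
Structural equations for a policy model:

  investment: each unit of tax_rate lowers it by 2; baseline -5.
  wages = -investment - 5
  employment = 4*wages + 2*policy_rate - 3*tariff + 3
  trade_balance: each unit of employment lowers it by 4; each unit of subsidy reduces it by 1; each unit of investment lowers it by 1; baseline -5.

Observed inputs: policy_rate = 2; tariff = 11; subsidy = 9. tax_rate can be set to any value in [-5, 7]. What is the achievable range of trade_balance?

-115 to 245

Substituting into the wages equation gives wages = 2*tax_rate.
Substituting into the employment equation gives employment = 8*tax_rate - 26.
So trade_balance = -30*tax_rate + 95.
Linear in tax_rate, so extremes are at the endpoints: tax_rate = -5 gives trade_balance = 245; tax_rate = 7 gives trade_balance = -115.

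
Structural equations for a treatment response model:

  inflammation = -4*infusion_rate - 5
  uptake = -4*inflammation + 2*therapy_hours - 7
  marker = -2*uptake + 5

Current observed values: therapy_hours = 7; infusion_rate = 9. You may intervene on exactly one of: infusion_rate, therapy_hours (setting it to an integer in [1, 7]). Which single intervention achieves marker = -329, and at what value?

Intervening on infusion_rate: marker = -32*infusion_rate - 49. Reaching -329 requires infusion_rate = 35/4, not an integer.
Intervening on therapy_hours: with other inputs at their observed values, marker = -4*therapy_hours - 309. Solving for -329 gives therapy_hours = 5, within [1, 7].

set therapy_hours = 5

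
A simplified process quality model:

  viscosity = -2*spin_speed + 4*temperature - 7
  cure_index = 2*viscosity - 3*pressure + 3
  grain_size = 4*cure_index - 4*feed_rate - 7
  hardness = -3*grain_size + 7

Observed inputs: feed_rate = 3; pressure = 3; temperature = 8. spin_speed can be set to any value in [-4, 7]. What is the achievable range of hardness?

-656 to -128

Substituting into the viscosity equation gives viscosity = -2*spin_speed + 25.
So cure_index = -4*spin_speed + 44.
This gives grain_size = -16*spin_speed + 157.
hardness becomes 48*spin_speed - 464.
Linear in spin_speed, so extremes are at the endpoints: spin_speed = -4 gives hardness = -656; spin_speed = 7 gives hardness = -128.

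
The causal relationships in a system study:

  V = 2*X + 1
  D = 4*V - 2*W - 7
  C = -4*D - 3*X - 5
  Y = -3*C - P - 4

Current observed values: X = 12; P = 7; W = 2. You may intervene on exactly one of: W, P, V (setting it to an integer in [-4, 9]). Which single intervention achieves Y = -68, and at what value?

set V = -1

Intervening on W: Y = -24*W + 1228. Reaching -68 requires W = 54, outside [-4, 9].
Intervening on P: Y = -P + 1187. Reaching -68 requires P = 1255, outside [-4, 9].
Intervening on V: with other inputs at their observed values, Y = 48*V - 20. Solving for -68 gives V = -1, within [-4, 9].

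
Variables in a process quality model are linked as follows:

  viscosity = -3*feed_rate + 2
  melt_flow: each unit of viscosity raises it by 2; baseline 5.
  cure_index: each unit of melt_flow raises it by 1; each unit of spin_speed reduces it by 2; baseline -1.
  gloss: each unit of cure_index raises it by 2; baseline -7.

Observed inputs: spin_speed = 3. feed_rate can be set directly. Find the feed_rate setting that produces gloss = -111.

Substituting into the melt_flow equation gives melt_flow = -6*feed_rate + 9.
This gives cure_index = -6*feed_rate + 2.
gloss becomes -12*feed_rate - 3.
Solve -12*feed_rate - 3 = -111: feed_rate = (-111 + 3) / -12 = 9.

feed_rate = 9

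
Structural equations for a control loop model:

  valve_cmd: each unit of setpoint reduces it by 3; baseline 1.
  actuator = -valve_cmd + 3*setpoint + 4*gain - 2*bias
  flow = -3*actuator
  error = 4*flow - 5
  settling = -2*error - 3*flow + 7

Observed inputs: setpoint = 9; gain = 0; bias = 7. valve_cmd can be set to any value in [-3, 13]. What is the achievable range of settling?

Intervening on valve_cmd fixes its value directly, overriding its dependence on setpoint.
Substituting into the actuator equation gives actuator = -valve_cmd + 13.
Substituting into the flow equation gives flow = 3*valve_cmd - 39.
Substituting into the error equation gives error = 12*valve_cmd - 161.
Substituting into the settling equation gives settling = -33*valve_cmd + 446.
Linear in valve_cmd, so extremes are at the endpoints: valve_cmd = -3 gives settling = 545; valve_cmd = 13 gives settling = 17.

17 to 545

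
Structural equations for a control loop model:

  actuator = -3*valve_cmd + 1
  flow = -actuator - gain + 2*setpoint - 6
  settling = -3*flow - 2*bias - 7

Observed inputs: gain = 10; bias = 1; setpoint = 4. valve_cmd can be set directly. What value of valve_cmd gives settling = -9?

Substituting into the flow equation gives flow = 3*valve_cmd - 9.
settling becomes -9*valve_cmd + 18.
Solve -9*valve_cmd + 18 = -9: valve_cmd = (-9 - 18) / -9 = 3.

valve_cmd = 3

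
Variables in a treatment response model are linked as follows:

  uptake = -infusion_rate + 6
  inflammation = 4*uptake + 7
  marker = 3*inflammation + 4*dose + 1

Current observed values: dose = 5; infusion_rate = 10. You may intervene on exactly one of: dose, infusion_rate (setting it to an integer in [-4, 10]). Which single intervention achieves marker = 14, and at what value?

Intervening on dose: with other inputs at their observed values, marker = 4*dose - 26. Solving for 14 gives dose = 10, within [-4, 10].
Intervening on infusion_rate: marker = -12*infusion_rate + 114. Reaching 14 requires infusion_rate = 25/3, not an integer.

set dose = 10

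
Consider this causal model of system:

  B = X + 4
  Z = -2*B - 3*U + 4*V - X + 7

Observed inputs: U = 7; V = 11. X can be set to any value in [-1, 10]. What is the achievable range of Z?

-8 to 25

Substituting into the Z equation gives Z = -3*X + 22.
Linear in X, so extremes are at the endpoints: X = -1 gives Z = 25; X = 10 gives Z = -8.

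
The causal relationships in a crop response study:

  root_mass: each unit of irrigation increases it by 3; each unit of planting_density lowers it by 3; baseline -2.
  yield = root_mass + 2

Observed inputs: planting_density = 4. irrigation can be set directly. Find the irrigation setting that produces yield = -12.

Substituting into the root_mass equation gives root_mass = 3*irrigation - 14.
Substituting into the yield equation gives yield = 3*irrigation - 12.
Solve 3*irrigation - 12 = -12: irrigation = (-12 + 12) / 3 = 0.

irrigation = 0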